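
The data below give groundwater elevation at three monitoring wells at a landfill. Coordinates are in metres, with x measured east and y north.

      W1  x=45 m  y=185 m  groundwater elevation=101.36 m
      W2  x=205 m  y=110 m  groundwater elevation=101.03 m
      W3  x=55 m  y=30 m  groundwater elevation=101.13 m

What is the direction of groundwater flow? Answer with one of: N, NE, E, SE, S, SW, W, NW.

Taking W1 as reference: W2−W1 = (160, -75, -0.33); W3−W1 = (10, -155, -0.23).
Determinant of the coordinate differences = 160·(-155) − 10·(-75) = -24050.
∂h/∂x = [(-0.33)·(-155) − (-0.23)·(-75)] / -24050 = -0.001410
∂h/∂y = [160·(-0.23) − 10·(-0.33)] / -24050 = +0.001393
Flow = −∇h = (+0.001410 east, -0.001393 north), which points southeast.

SE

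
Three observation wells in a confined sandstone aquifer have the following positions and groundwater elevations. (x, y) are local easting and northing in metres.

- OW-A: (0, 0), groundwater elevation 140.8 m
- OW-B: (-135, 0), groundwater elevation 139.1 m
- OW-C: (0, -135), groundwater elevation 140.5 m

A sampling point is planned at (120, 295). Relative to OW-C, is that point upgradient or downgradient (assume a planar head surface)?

upgradient

∂h/∂x = (139.1 − 140.8) / (-135 − 0) = +0.01259
∂h/∂y = (140.5 − 140.8) / (-135 − 0) = +0.002222
Head at (120, 295) = 140.8 + (+0.01259)·(120) + (+0.002222)·(295) = 142.97 m.
That is higher than the 140.5 m at OW-C, so the point is upgradient.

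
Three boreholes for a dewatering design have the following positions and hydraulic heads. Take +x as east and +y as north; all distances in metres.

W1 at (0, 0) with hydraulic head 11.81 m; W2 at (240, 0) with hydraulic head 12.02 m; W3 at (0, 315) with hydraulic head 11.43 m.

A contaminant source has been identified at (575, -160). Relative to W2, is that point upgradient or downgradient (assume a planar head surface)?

∂h/∂x = (12.02 − 11.81) / (240 − 0) = +0.0008750
∂h/∂y = (11.43 − 11.81) / (315 − 0) = -0.001206
Head at (575, -160) = 11.81 + (+0.0008750)·(575) + (-0.001206)·(-160) = 12.51 m.
That is higher than the 12.02 m at W2, so the point is upgradient.

upgradient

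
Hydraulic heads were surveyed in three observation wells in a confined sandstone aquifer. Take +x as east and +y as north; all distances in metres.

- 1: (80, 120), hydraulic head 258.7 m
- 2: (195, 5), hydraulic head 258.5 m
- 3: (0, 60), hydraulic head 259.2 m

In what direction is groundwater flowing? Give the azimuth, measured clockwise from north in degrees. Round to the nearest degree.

059°

Taking 1 as reference: 2−1 = (115, -115, -0.2); 3−1 = (-80, -60, +0.5).
Solve a·Δx + b·Δy = Δh: det = 115·(-60) − (-80)·(-115) = -16100.
∂h/∂x = [(-0.2)·(-60) − (+0.5)·(-115)] / -16100 = -0.004317
∂h/∂y = [115·(+0.5) − (-80)·(-0.2)] / -16100 = -0.002578
Flow direction (−∇h) has components (+0.004317 E, +0.002578 N).
Azimuth = atan2(E, N) = atan2(+0.004317, +0.002578) = 59.2° ≈ 059°.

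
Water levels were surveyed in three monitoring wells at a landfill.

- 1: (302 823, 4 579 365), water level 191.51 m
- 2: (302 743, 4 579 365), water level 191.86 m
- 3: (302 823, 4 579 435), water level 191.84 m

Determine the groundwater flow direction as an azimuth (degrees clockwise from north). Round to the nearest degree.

∂h/∂x = (191.86 − 191.51) / (302743 − 302823) = -0.004375
∂h/∂y = (191.84 − 191.51) / (4579435 − 4579365) = +0.004714
Flow direction (−∇h) has components (+0.004375 E, -0.004714 N).
Azimuth = atan2(E, N) = atan2(+0.004375, -0.004714) = 137.1° ≈ 137°.

137°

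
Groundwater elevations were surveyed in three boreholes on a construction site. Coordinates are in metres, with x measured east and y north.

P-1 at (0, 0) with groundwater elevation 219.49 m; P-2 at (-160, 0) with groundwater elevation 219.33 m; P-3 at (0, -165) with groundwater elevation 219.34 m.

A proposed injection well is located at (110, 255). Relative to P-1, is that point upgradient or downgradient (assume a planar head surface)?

∂h/∂x = (219.33 − 219.49) / (-160 − 0) = +0.0010000
∂h/∂y = (219.34 − 219.49) / (-165 − 0) = +0.0009091
Head at (110, 255) = 219.49 + (+0.0010000)·(110) + (+0.0009091)·(255) = 219.83 m.
That is higher than the 219.49 m at P-1, so the point is upgradient.

upgradient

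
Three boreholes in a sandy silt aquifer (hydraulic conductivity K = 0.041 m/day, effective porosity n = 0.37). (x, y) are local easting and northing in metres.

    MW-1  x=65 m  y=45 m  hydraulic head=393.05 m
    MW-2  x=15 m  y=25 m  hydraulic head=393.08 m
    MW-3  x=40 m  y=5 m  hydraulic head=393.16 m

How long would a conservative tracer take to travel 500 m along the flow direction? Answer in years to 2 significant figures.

3800 years

With h = a·x + b·y + c and MW-1 as origin, the differences give:
  (-50)·a + (-20)·b = +0.03
  (-25)·a + (-40)·b = +0.11
Eliminate b (×(-40) and ×(-20), subtract): 1500·a = 1.000 → a = ∂h/∂x = +0.0006667
Back-substitute: b = ∂h/∂y = -0.003167.
|∇h| = √(0.0006667² + -0.003167²) = 0.003236
Seepage velocity v = K·i/n = 0.041 × 0.003236 / 0.37 = 0.0003586 m/day.
t = 500 / 0.0003586 = 1.394e+06 days = 3.82e+03 years.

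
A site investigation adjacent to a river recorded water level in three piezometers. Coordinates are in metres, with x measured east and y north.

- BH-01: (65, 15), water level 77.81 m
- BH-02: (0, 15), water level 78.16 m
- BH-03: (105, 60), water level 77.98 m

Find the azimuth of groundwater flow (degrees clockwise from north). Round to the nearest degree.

Differences from BH-01: to BH-02 (Δx, Δy, Δh) = (-65, 0, +0.35); to BH-03 = (40, 45, +0.17).
Determinant of the coordinate differences = (-65)·45 − 40·0 = -2925.
∂h/∂x = [(+0.35)·45 − (+0.17)·0] / -2925 = -0.005385
∂h/∂y = [(-65)·(+0.17) − 40·(+0.35)] / -2925 = +0.008564
Flow direction (−∇h) has components (+0.005385 E, -0.008564 N).
Azimuth = atan2(E, N) = atan2(+0.005385, -0.008564) = 147.8° ≈ 148°.

148°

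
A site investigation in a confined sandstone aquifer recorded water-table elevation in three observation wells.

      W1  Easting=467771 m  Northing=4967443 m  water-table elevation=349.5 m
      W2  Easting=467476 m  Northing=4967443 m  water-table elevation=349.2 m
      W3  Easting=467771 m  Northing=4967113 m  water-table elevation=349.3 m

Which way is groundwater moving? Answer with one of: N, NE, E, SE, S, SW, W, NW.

SW

∂h/∂x = (349.2 − 349.5) / (467476 − 467771) = +0.001017
∂h/∂y = (349.3 − 349.5) / (4967113 − 4967443) = +0.0006061
Flow = −∇h = (-0.001017 east, -0.0006061 north), which points southwest.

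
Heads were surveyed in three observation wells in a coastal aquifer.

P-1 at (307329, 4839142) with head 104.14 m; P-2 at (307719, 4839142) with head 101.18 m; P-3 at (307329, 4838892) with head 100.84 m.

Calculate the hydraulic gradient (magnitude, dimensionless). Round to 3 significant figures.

∂h/∂x = (101.18 − 104.14) / (307719 − 307329) = -0.007590
∂h/∂y = (100.84 − 104.14) / (4838892 − 4839142) = +0.01320
|∇h| = √(-0.007590² + 0.01320²) = 0.01523

0.0152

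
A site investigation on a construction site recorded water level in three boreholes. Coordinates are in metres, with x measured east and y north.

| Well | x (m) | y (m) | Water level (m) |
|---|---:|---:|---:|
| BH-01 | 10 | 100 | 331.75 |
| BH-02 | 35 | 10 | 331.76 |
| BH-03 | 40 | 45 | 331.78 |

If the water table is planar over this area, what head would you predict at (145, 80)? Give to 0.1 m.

Differences from BH-01: to BH-02 (Δx, Δy, Δh) = (25, -90, +0.01); to BH-03 = (30, -55, +0.03).
Determinant of the coordinate differences = 25·(-55) − 30·(-90) = 1325.
∂h/∂x = [(+0.01)·(-55) − (+0.03)·(-90)] / 1325 = +0.001623
∂h/∂y = [25·(+0.03) − 30·(+0.01)] / 1325 = +0.0003396
h(145, 80) = 331.75 + (+0.001623)·(135) + (+0.0003396)·(-20) = 331.75 +0.219 -0.007 = 331.962 m.

332.0 m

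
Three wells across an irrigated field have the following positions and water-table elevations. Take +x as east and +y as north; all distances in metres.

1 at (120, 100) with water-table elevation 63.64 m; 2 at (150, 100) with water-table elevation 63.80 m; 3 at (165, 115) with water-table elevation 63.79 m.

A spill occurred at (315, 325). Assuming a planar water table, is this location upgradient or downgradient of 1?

downgradient

Differences from 1: to 2 (Δx, Δy, Δh) = (30, 0, +0.16); to 3 = (45, 15, +0.15).
Determinant of the coordinate differences = 30·15 − 45·0 = 450.
∂h/∂x = [(+0.16)·15 − (+0.15)·0] / 450 = +0.005333
∂h/∂y = [30·(+0.15) − 45·(+0.16)] / 450 = -0.006000
Head at (315, 325) = 63.64 + (+0.005333)·(195) + (-0.006000)·(225) = 63.33 m.
That is lower than the 63.64 m at 1, so the point is downgradient.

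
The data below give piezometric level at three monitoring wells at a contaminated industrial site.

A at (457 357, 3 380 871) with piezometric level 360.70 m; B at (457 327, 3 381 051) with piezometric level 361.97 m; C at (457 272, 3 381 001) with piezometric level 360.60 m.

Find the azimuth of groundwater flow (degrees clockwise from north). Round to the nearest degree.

239°

Differences from A: to B (Δx, Δy, Δh) = (-30, 180, +1.27); to C = (-85, 130, -0.10).
Determinant of the coordinate differences = (-30)·130 − (-85)·180 = 11400.
∂h/∂x = [(+1.27)·130 − (-0.10)·180] / 11400 = +0.01606
∂h/∂y = [(-30)·(-0.10) − (-85)·(+1.27)] / 11400 = +0.009732
Flow direction (−∇h) has components (-0.01606 E, -0.009732 N).
Azimuth = atan2(E, N) = atan2(-0.01606, -0.009732) = 238.8° ≈ 239°.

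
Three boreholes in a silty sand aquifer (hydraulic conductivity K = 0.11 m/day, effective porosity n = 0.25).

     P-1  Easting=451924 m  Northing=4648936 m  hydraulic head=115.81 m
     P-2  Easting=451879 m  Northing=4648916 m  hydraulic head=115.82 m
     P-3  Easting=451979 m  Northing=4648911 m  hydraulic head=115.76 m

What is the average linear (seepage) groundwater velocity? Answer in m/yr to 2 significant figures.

0.15 m/yr

Three-point gradient (reference P-1): Δ to P-2 = (-45, -20, +0.01), Δ to P-3 = (55, -25, -0.05).
∂h/∂x = -0.0005618, ∂h/∂y = +0.0007640 (det = 2225).
|∇h| = √(-0.0005618² + 0.0007640²) = 0.0009483
Seepage velocity v = K·i/n = 0.11 × 0.0009483 / 0.25 = 0.0004173 m/day = 0.1524 m/yr.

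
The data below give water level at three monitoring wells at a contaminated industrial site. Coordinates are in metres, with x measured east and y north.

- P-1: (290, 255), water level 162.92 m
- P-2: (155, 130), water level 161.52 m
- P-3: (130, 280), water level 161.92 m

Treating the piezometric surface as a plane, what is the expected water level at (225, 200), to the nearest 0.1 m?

Differences from P-1: to P-2 (Δx, Δy, Δh) = (-135, -125, -1.40); to P-3 = (-160, 25, -1.00).
Determinant of the coordinate differences = (-135)·25 − (-160)·(-125) = -23375.
∂h/∂x = [(-1.40)·25 − (-1.00)·(-125)] / -23375 = +0.006845
∂h/∂y = [(-135)·(-1.00) − (-160)·(-1.40)] / -23375 = +0.003807
h(225, 200) = 162.92 + (+0.006845)·(-65) + (+0.003807)·(-55) = 162.92 -0.445 -0.209 = 162.266 m.

162.3 m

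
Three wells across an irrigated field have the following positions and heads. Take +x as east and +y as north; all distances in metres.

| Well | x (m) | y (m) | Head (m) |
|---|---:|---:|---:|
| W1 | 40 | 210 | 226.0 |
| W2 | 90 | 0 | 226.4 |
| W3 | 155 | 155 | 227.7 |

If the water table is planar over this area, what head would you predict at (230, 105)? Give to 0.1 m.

228.8 m

Three-point gradient (reference W1): Δ to W2 = (50, -210, +0.4), Δ to W3 = (115, -55, +1.7).
∂h/∂x = +0.01565, ∂h/∂y = +0.001822 (det = 21400).
h(230, 105) = 226.0 + (+0.01565)·(190) + (+0.001822)·(-105) = 226.0 +2.974 -0.191 = 228.783 m.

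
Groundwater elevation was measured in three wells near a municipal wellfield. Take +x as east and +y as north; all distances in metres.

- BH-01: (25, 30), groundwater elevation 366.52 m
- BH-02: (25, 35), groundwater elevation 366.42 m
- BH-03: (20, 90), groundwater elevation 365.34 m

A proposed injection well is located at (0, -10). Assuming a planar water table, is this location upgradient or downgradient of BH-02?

Three-point gradient (reference BH-01): Δ to BH-02 = (0, 5, -0.10), Δ to BH-03 = (-5, 60, -1.18).
∂h/∂x = -0.004000, ∂h/∂y = -0.02000 (det = 25).
Head at (0, -10) = 366.52 + (-0.004000)·(-25) + (-0.02000)·(-40) = 367.42 m.
That is higher than the 366.42 m at BH-02, so the point is upgradient.

upgradient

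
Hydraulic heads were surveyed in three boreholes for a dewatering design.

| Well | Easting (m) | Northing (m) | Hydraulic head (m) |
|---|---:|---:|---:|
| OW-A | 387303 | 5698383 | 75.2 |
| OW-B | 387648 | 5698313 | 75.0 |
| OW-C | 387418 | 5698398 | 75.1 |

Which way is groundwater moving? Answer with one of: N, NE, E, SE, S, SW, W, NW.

Taking OW-A as reference: OW-B−OW-A = (345, -70, -0.2); OW-C−OW-A = (115, 15, -0.1).
Determinant of the coordinate differences = 345·15 − 115·(-70) = 13225.
∂h/∂x = [(-0.2)·15 − (-0.1)·(-70)] / 13225 = -0.0007561
∂h/∂y = [345·(-0.1) − 115·(-0.2)] / 13225 = -0.0008696
Flow = −∇h = (+0.0007561 east, +0.0008696 north), which points northeast.

NE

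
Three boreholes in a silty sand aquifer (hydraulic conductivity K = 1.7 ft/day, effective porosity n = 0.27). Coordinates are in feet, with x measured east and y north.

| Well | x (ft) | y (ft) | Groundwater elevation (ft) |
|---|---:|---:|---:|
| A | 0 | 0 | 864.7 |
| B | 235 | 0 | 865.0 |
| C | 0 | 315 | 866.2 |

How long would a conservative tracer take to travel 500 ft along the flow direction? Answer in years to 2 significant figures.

44 years

∂h/∂x = (865.0 − 864.7) / (235 − 0) = +0.001277
∂h/∂y = (866.2 − 864.7) / (315 − 0) = +0.004762
|∇h| = √(0.001277² + 0.004762²) = 0.00493
Seepage velocity v = K·i/n = 1.7 × 0.00493 / 0.27 = 0.03104 ft/day.
t = 500 / 0.03104 = 1.611e+04 days = 44.1 years.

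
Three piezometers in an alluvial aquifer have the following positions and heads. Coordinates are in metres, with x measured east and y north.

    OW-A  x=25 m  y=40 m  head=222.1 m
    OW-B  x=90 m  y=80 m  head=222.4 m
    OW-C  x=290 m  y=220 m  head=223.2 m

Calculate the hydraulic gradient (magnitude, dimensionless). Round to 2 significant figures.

0.012

With h = a·x + b·y + c and OW-A as origin, the differences give:
  65·a + 40·b = +0.3
  265·a + 180·b = +1.1
Eliminate b (×180 and ×40, subtract): 1100·a = 10.00 → a = ∂h/∂x = +0.009091
Back-substitute: b = ∂h/∂y = -0.007273.
|∇h| = √(0.009091² + -0.007273²) = 0.01164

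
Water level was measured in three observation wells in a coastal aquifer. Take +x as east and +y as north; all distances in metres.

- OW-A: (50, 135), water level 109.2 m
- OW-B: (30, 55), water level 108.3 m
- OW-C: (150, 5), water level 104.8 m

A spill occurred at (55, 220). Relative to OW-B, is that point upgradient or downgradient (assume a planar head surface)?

upgradient

Taking OW-A as reference: OW-B−OW-A = (-20, -80, -0.9); OW-C−OW-A = (100, -130, -4.4).
Determinant of the coordinate differences = (-20)·(-130) − 100·(-80) = 10600.
∂h/∂x = [(-0.9)·(-130) − (-4.4)·(-80)] / 10600 = -0.02217
∂h/∂y = [(-20)·(-4.4) − 100·(-0.9)] / 10600 = +0.01679
Head at (55, 220) = 109.2 + (-0.02217)·(5) + (+0.01679)·(85) = 110.52 m.
That is higher than the 108.3 m at OW-B, so the point is upgradient.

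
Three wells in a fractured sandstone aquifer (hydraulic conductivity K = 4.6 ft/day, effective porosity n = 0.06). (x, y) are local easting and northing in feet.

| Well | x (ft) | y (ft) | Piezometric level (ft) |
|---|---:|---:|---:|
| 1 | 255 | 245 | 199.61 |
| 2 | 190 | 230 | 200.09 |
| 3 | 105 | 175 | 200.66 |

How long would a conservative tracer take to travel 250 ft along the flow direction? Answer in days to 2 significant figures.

410 days

With h = a·x + b·y + c and 1 as origin, the differences give:
  (-65)·a + (-15)·b = +0.48
  (-150)·a + (-70)·b = +1.05
Eliminate b (×(-70) and ×(-15), subtract): 2300·a = -17.850 → a = ∂h/∂x = -0.007761
Back-substitute: b = ∂h/∂y = +0.001630.
|∇h| = √(-0.007761² + 0.001630²) = 0.00793
Seepage velocity v = K·i/n = 4.6 × 0.00793 / 0.06 = 0.608 ft/day.
t = 250 / 0.608 = 411.2 days.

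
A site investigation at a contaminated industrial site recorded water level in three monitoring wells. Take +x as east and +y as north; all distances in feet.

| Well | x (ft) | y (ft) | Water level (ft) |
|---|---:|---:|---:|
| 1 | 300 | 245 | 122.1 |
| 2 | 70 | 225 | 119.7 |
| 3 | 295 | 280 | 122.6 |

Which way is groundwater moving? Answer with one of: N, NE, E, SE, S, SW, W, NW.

Differences from 1: to 2 (Δx, Δy, Δh) = (-230, -20, -2.4); to 3 = (-5, 35, +0.5).
Solve a·Δx + b·Δy = Δh: det = (-230)·35 − (-5)·(-20) = -8150.
∂h/∂x = [(-2.4)·35 − (+0.5)·(-20)] / -8150 = +0.009080
∂h/∂y = [(-230)·(+0.5) − (-5)·(-2.4)] / -8150 = +0.01558
Flow = −∇h = (-0.009080 east, -0.01558 north), which points southwest.

SW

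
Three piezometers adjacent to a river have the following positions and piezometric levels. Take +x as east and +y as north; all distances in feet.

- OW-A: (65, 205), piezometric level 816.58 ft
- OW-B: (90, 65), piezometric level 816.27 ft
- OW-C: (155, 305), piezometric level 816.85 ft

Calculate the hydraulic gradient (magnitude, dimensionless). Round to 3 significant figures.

Differences from OW-A: to OW-B (Δx, Δy, Δh) = (25, -140, -0.31); to OW-C = (90, 100, +0.27).
Determinant of the coordinate differences = 25·100 − 90·(-140) = 15100.
∂h/∂x = [(-0.31)·100 − (+0.27)·(-140)] / 15100 = +0.0004503
∂h/∂y = [25·(+0.27) − 90·(-0.31)] / 15100 = +0.002295
|∇h| = √(0.0004503² + 0.002295²) = 0.002339

0.00234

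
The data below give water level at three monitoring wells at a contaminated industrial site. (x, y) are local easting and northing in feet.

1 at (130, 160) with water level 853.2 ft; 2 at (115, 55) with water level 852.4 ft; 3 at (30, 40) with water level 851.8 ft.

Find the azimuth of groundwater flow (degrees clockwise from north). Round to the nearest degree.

221°

With h = a·x + b·y + c and 1 as origin, the differences give:
  (-15)·a + (-105)·b = -0.8
  (-100)·a + (-120)·b = -1.4
Eliminate b (×(-120) and ×(-105), subtract): -8700·a = -51.00 → a = ∂h/∂x = +0.005862
Back-substitute: b = ∂h/∂y = +0.006782.
Flow direction (−∇h) has components (-0.005862 E, -0.006782 N).
Azimuth = atan2(E, N) = atan2(-0.005862, -0.006782) = 220.8° ≈ 221°.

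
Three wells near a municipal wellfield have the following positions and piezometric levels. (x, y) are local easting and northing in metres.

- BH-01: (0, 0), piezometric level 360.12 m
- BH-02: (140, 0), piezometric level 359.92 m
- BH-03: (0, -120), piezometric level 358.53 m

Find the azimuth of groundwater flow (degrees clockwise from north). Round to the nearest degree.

∂h/∂x = (359.92 − 360.12) / (140 − 0) = -0.001429
∂h/∂y = (358.53 − 360.12) / (-120 − 0) = +0.01325
Flow direction (−∇h) has components (+0.001429 E, -0.01325 N).
Azimuth = atan2(E, N) = atan2(+0.001429, -0.01325) = 173.8° ≈ 174°.

174°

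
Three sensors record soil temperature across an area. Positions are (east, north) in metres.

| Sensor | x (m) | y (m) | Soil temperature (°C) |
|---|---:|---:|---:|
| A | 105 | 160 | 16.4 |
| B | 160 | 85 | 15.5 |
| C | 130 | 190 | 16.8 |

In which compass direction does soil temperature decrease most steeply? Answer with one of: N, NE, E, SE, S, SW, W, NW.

S

Taking A as reference: B−A = (55, -75, -0.9); C−A = (25, 30, +0.4).
Determinant of the coordinate differences = 55·30 − 25·(-75) = 3525.
∂T/∂x = [(-0.9)·30 − (+0.4)·(-75)] / 3525 = +0.0008511
∂T/∂y = [55·(+0.4) − 25·(-0.9)] / 3525 = +0.01262
Steepest decrease is along −∇f = (-0.0008511 E, -0.01262 N) → south.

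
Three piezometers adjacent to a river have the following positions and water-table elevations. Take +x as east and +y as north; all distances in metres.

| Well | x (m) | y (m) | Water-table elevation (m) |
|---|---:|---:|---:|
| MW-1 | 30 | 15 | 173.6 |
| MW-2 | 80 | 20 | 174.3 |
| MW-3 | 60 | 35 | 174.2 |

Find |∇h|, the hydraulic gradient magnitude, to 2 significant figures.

0.017

With h = a·x + b·y + c and MW-1 as origin, the differences give:
  50·a + 5·b = +0.7
  30·a + 20·b = +0.6
Eliminate b (×20 and ×5, subtract): 850·a = 11.00 → a = ∂h/∂x = +0.01294
Back-substitute: b = ∂h/∂y = +0.01059.
|∇h| = √(0.01294² + 0.01059²) = 0.01672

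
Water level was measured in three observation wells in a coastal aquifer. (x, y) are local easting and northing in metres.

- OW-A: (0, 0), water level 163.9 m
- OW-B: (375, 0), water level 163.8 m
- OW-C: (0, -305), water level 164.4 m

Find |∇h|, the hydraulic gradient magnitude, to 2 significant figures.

0.0017

∂h/∂x = (163.8 − 163.9) / (375 − 0) = -0.0002667
∂h/∂y = (164.4 − 163.9) / (-305 − 0) = -0.001639
|∇h| = √(-0.0002667² + -0.001639²) = 0.001661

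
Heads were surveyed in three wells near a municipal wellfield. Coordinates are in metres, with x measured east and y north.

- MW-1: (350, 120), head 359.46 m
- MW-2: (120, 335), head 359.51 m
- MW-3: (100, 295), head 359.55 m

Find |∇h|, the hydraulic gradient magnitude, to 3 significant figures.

Three-point gradient (reference MW-1): Δ to MW-2 = (-230, 215, +0.05), Δ to MW-3 = (-250, 175, +0.09).
∂h/∂x = -0.0007852, ∂h/∂y = -0.0006074 (det = 13500).
|∇h| = √(-0.0007852² + -0.0006074²) = 0.0009927

0.000993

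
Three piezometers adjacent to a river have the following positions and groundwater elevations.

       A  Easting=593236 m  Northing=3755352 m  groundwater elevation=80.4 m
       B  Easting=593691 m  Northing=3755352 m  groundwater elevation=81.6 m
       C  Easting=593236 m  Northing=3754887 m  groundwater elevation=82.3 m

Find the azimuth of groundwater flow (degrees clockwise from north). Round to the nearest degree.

327°

∂h/∂x = (81.6 − 80.4) / (593691 − 593236) = +0.002637
∂h/∂y = (82.3 − 80.4) / (3754887 − 3755352) = -0.004086
Flow direction (−∇h) has components (-0.002637 E, +0.004086 N).
Azimuth = atan2(E, N) = atan2(-0.002637, +0.004086) = 327.2° ≈ 327°.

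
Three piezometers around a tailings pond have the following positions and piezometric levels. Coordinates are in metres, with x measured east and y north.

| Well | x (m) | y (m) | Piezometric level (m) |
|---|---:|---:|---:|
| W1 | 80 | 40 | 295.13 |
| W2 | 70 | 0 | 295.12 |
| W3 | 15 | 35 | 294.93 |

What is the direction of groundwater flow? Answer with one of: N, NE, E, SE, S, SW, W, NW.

With h = a·x + b·y + c and W1 as origin, the differences give:
  (-10)·a + (-40)·b = -0.01
  (-65)·a + (-5)·b = -0.20
Eliminate b (×(-5) and ×(-40), subtract): -2550·a = -7.950 → a = ∂h/∂x = +0.003118
Back-substitute: b = ∂h/∂y = -0.0005294.
Flow = −∇h = (-0.003118 east, +0.0005294 north), which points west.

W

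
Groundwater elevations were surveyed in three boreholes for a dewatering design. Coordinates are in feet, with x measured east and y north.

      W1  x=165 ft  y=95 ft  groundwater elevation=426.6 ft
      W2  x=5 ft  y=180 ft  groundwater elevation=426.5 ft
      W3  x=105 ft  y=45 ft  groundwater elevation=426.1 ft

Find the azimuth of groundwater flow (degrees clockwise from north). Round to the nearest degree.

213°

Taking W1 as reference: W2−W1 = (-160, 85, -0.1); W3−W1 = (-60, -50, -0.5).
Solve a·Δx + b·Δy = Δh: det = (-160)·(-50) − (-60)·85 = 13100.
∂h/∂x = [(-0.1)·(-50) − (-0.5)·85] / 13100 = +0.003626
∂h/∂y = [(-160)·(-0.5) − (-60)·(-0.1)] / 13100 = +0.005649
Flow direction (−∇h) has components (-0.003626 E, -0.005649 N).
Azimuth = atan2(E, N) = atan2(-0.003626, -0.005649) = 212.7° ≈ 213°.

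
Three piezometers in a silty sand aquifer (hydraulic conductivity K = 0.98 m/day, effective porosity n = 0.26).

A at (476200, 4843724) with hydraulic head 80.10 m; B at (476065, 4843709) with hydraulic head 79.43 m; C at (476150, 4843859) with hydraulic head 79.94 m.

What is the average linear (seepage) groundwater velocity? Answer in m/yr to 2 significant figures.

Taking A as reference: B−A = (-135, -15, -0.67); C−A = (-50, 135, -0.16).
Determinant of the coordinate differences = (-135)·135 − (-50)·(-15) = -18975.
∂h/∂x = [(-0.67)·135 − (-0.16)·(-15)] / -18975 = +0.004893
∂h/∂y = [(-135)·(-0.16) − (-50)·(-0.67)] / -18975 = +0.0006271
|∇h| = √(0.004893² + 0.0006271²) = 0.004933
Seepage velocity v = K·i/n = 0.98 × 0.004933 / 0.26 = 0.01859 m/day = 6.79 m/yr.

6.8 m/yr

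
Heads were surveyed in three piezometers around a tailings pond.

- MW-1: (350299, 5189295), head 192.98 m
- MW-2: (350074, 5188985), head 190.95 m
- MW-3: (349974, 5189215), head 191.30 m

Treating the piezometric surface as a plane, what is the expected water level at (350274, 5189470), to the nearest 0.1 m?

Taking MW-1 as reference: MW-2−MW-1 = (-225, -310, -2.03); MW-3−MW-1 = (-325, -80, -1.68).
Solve a·Δx + b·Δy = Δh: det = (-225)·(-80) − (-325)·(-310) = -82750.
∂h/∂x = [(-2.03)·(-80) − (-1.68)·(-310)] / -82750 = +0.004331
∂h/∂y = [(-225)·(-1.68) − (-325)·(-2.03)] / -82750 = +0.003405
h(350274, 5189470) = 192.98 + (+0.004331)·(-25) + (+0.003405)·(175) = 192.98 -0.108 +0.596 = 193.468 m.

193.5 m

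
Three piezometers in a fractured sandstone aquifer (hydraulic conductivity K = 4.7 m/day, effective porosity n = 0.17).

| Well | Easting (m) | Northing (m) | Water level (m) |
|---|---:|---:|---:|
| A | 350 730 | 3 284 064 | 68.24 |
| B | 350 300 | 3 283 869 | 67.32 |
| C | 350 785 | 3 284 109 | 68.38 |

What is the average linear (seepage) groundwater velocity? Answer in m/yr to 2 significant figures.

20 m/yr

Three-point gradient (reference A): Δ to B = (-430, -195, -0.92), Δ to C = (55, 45, +0.14).
∂h/∂x = +0.001635, ∂h/∂y = +0.001113 (det = -8625).
|∇h| = √(0.001635² + 0.001113²) = 0.001978
Seepage velocity v = K·i/n = 4.7 × 0.001978 / 0.17 = 0.05469 m/day = 19.98 m/yr.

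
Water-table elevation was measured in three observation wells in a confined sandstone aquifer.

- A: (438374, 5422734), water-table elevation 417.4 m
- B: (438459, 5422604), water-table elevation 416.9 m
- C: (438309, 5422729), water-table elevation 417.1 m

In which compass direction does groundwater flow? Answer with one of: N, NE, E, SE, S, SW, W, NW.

Three-point gradient (reference A): Δ to B = (85, -130, -0.5), Δ to C = (-65, -5, -0.3).
∂h/∂x = +0.004113, ∂h/∂y = +0.006535 (det = -8875).
Flow = −∇h = (-0.004113 east, -0.006535 north), which points southwest.

SW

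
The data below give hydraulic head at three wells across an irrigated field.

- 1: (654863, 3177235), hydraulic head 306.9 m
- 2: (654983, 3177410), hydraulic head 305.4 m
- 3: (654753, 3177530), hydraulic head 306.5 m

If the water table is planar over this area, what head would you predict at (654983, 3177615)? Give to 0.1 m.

Taking 1 as reference: 2−1 = (120, 175, -1.5); 3−1 = (-110, 295, -0.4).
Determinant of the coordinate differences = 120·295 − (-110)·175 = 54650.
∂h/∂x = [(-1.5)·295 − (-0.4)·175] / 54650 = -0.006816
∂h/∂y = [120·(-0.4) − (-110)·(-1.5)] / 54650 = -0.003898
h(654983, 3177615) = 306.9 + (-0.006816)·(120) + (-0.003898)·(380) = 306.9 -0.818 -1.481 = 304.601 m.

304.6 m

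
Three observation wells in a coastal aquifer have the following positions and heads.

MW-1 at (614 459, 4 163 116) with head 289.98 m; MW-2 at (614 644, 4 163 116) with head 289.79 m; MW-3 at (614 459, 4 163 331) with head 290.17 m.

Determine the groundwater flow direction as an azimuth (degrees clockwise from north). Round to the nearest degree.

131°

∂h/∂x = (289.79 − 289.98) / (614644 − 614459) = -0.001027
∂h/∂y = (290.17 − 289.98) / (4163331 − 4163116) = +0.0008837
Flow direction (−∇h) has components (+0.001027 E, -0.0008837 N).
Azimuth = atan2(E, N) = atan2(+0.001027, -0.0008837) = 130.7° ≈ 131°.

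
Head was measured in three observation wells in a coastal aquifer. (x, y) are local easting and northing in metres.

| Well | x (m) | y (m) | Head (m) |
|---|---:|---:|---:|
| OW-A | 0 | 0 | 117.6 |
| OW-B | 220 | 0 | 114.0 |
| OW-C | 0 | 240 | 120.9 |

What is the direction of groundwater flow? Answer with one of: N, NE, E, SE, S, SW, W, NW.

SE

∂h/∂x = (114.0 − 117.6) / (220 − 0) = -0.01636
∂h/∂y = (120.9 − 117.6) / (240 − 0) = +0.01375
Flow = −∇h = (+0.01636 east, -0.01375 north), which points southeast.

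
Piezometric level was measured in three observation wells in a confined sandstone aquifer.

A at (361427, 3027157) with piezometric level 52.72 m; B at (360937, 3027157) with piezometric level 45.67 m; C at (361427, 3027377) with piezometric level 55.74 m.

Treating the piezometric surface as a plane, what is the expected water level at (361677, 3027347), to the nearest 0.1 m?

∂h/∂x = (45.67 − 52.72) / (360937 − 361427) = +0.01439
∂h/∂y = (55.74 − 52.72) / (3027377 − 3027157) = +0.01373
h(361677, 3027347) = 52.72 + (+0.01439)·(250) + (+0.01373)·(190) = 52.72 +3.597 +2.608 = 58.925 m.

58.9 m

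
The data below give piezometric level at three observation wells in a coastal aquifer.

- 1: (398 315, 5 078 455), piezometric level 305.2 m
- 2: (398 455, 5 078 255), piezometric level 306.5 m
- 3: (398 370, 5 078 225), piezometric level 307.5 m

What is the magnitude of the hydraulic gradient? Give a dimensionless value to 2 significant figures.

With h = a·x + b·y + c and 1 as origin, the differences give:
  140·a + (-200)·b = +1.3
  55·a + (-230)·b = +2.3
Eliminate b (×(-230) and ×(-200), subtract): -21200·a = 161.00 → a = ∂h/∂x = -0.007594
Back-substitute: b = ∂h/∂y = -0.01182.
|∇h| = √(-0.007594² + -0.01182²) = 0.01405

0.014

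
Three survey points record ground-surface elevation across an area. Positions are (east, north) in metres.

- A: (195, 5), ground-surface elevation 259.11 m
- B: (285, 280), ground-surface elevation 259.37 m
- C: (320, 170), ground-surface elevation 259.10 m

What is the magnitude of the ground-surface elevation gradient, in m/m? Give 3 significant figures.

Taking A as reference: B−A = (90, 275, +0.26); C−A = (125, 165, -0.01).
Determinant of the coordinate differences = 90·165 − 125·275 = -19525.
∂z/∂x = [(+0.26)·165 − (-0.01)·275] / -19525 = -0.002338
∂z/∂y = [90·(-0.01) − 125·(+0.26)] / -19525 = +0.001711
|∇f| = √(-0.002338² + 0.001711²) = 0.002897 m/m

0.00290 m/m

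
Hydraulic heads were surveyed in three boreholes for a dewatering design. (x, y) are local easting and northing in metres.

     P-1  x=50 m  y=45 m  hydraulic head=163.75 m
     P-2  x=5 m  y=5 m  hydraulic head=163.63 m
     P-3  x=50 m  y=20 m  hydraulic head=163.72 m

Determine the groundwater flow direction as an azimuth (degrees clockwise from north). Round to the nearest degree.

233°

Three-point gradient (reference P-1): Δ to P-2 = (-45, -40, -0.12), Δ to P-3 = (0, -25, -0.03).
∂h/∂x = +0.001600, ∂h/∂y = +0.001200 (det = 1125).
Flow direction (−∇h) has components (-0.001600 E, -0.001200 N).
Azimuth = atan2(E, N) = atan2(-0.001600, -0.001200) = 233.1° ≈ 233°.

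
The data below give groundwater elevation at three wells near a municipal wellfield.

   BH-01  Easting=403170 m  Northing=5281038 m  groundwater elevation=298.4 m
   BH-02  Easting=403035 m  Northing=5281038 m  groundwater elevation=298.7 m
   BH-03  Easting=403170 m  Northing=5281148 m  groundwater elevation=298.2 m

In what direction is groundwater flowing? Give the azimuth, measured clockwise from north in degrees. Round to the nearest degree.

∂h/∂x = (298.7 − 298.4) / (403035 − 403170) = -0.002222
∂h/∂y = (298.2 − 298.4) / (5281148 − 5281038) = -0.001818
Flow direction (−∇h) has components (+0.002222 E, +0.001818 N).
Azimuth = atan2(E, N) = atan2(+0.002222, +0.001818) = 50.7° ≈ 051°.

051°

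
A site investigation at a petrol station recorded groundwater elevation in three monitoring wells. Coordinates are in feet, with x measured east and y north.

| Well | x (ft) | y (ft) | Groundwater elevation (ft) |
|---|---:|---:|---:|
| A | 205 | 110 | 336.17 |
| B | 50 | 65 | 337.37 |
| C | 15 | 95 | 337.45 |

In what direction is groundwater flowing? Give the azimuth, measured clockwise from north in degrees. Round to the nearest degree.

Three-point gradient (reference A): Δ to B = (-155, -45, +1.20), Δ to C = (-190, -15, +1.28).
∂h/∂x = -0.006361, ∂h/∂y = -0.004755 (det = -6225).
Flow direction (−∇h) has components (+0.006361 E, +0.004755 N).
Azimuth = atan2(E, N) = atan2(+0.006361, +0.004755) = 53.2° ≈ 053°.

053°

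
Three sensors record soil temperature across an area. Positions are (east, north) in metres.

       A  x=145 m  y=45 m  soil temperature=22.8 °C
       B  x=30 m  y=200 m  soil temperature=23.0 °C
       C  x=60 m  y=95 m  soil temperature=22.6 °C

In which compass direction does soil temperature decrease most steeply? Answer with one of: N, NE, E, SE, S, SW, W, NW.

SW

Three-point gradient (reference A): Δ to B = (-115, 155, +0.2), Δ to C = (-85, 50, -0.2).
∂T/∂x = +0.005522, ∂T/∂y = +0.005387 (det = 7425).
Steepest decrease is along −∇f = (-0.005522 E, -0.005387 N) → southwest.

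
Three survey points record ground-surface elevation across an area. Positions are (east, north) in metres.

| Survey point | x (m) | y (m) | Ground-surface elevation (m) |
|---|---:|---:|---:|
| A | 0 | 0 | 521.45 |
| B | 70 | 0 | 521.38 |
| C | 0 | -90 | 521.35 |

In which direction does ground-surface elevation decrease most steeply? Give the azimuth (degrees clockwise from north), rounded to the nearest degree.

∂z/∂x = (521.38 − 521.45) / (70 − 0) = -0.001000
∂z/∂y = (521.35 − 521.45) / (-90 − 0) = +0.001111
Steepest decrease is along −∇f: components (+0.001000 E, -0.001111 N).
Azimuth = atan2(+0.001000, -0.001111) = 138.0° ≈ 138°.

138°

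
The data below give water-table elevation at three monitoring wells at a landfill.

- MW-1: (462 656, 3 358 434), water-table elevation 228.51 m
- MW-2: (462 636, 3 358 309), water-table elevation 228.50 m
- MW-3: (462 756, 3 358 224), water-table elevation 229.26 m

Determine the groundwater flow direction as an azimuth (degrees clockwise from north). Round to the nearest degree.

278°

Taking MW-1 as reference: MW-2−MW-1 = (-20, -125, -0.01); MW-3−MW-1 = (100, -210, +0.75).
Solve a·Δx + b·Δy = Δh: det = (-20)·(-210) − 100·(-125) = 16700.
∂h/∂x = [(-0.01)·(-210) − (+0.75)·(-125)] / 16700 = +0.005740
∂h/∂y = [(-20)·(+0.75) − 100·(-0.01)] / 16700 = -0.0008383
Flow direction (−∇h) has components (-0.005740 E, +0.0008383 N).
Azimuth = atan2(E, N) = atan2(-0.005740, +0.0008383) = 278.3° ≈ 278°.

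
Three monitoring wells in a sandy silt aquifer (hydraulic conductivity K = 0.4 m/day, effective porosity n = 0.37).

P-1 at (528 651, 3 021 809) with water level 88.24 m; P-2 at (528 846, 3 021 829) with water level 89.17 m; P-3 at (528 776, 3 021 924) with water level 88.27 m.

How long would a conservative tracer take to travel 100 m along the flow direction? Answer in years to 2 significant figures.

33 years

Taking P-1 as reference: P-2−P-1 = (195, 20, +0.93); P-3−P-1 = (125, 115, +0.03).
Solve a·Δx + b·Δy = Δh: det = 195·115 − 125·20 = 19925.
∂h/∂x = [(+0.93)·115 − (+0.03)·20] / 19925 = +0.005338
∂h/∂y = [195·(+0.03) − 125·(+0.93)] / 19925 = -0.005541
|∇h| = √(0.005338² + -0.005541²) = 0.007694
Seepage velocity v = K·i/n = 0.4 × 0.007694 / 0.37 = 0.008318 m/day.
t = 100 / 0.008318 = 1.202e+04 days = 32.9 years.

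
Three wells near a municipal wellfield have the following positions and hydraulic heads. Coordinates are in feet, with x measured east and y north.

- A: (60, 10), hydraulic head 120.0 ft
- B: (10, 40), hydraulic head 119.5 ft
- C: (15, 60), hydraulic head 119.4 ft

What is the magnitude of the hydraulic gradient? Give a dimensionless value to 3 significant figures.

0.00892

Taking A as reference: B−A = (-50, 30, -0.5); C−A = (-45, 50, -0.6).
Solve a·Δx + b·Δy = Δh: det = (-50)·50 − (-45)·30 = -1150.
∂h/∂x = [(-0.5)·50 − (-0.6)·30] / -1150 = +0.006087
∂h/∂y = [(-50)·(-0.6) − (-45)·(-0.5)] / -1150 = -0.006522
|∇h| = √(0.006087² + -0.006522²) = 0.008921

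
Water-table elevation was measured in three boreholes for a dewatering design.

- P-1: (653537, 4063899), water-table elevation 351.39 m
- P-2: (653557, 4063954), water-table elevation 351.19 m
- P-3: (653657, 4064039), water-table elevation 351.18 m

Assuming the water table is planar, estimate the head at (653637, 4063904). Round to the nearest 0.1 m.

351.8 m

Taking P-1 as reference: P-2−P-1 = (20, 55, -0.20); P-3−P-1 = (120, 140, -0.21).
Solve a·Δx + b·Δy = Δh: det = 20·140 − 120·55 = -3800.
∂h/∂x = [(-0.20)·140 − (-0.21)·55] / -3800 = +0.004329
∂h/∂y = [20·(-0.21) − 120·(-0.20)] / -3800 = -0.005211
h(653637, 4063904) = 351.39 + (+0.004329)·(100) + (-0.005211)·(5) = 351.39 +0.433 -0.026 = 351.797 m.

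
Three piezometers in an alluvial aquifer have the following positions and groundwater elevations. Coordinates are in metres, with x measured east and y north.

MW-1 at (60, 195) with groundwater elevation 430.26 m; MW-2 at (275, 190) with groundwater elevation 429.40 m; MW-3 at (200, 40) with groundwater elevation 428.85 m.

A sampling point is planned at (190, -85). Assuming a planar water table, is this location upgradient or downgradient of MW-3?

downgradient

With h = a·x + b·y + c and MW-1 as origin, the differences give:
  215·a + (-5)·b = -0.86
  140·a + (-155)·b = -1.41
Eliminate b (×(-155) and ×(-5), subtract): -32625·a = 126.250 → a = ∂h/∂x = -0.003870
Back-substitute: b = ∂h/∂y = +0.005602.
Head at (190, -85) = 430.26 + (-0.003870)·(130) + (+0.005602)·(-280) = 428.19 m.
That is lower than the 428.85 m at MW-3, so the point is downgradient.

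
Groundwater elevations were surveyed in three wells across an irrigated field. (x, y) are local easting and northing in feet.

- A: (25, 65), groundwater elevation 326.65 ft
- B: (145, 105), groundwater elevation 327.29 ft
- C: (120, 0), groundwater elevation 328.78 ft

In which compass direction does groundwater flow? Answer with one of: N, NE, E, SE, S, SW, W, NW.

Differences from A: to B (Δx, Δy, Δh) = (120, 40, +0.64); to C = (95, -65, +2.13).
Determinant of the coordinate differences = 120·(-65) − 95·40 = -11600.
∂h/∂x = [(+0.64)·(-65) − (+2.13)·40] / -11600 = +0.01093
∂h/∂y = [120·(+2.13) − 95·(+0.64)] / -11600 = -0.01679
Flow = −∇h = (-0.01093 east, +0.01679 north), which points northwest.

NW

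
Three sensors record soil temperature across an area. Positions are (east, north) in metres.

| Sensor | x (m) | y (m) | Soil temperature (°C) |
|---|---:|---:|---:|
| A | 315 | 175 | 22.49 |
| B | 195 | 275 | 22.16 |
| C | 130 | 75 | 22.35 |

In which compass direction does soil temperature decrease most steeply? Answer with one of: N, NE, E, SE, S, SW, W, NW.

NW

Taking A as reference: B−A = (-120, 100, -0.33); C−A = (-185, -100, -0.14).
Determinant of the coordinate differences = (-120)·(-100) − (-185)·100 = 30500.
∂T/∂x = [(-0.33)·(-100) − (-0.14)·100] / 30500 = +0.001541
∂T/∂y = [(-120)·(-0.14) − (-185)·(-0.33)] / 30500 = -0.001451
Steepest decrease is along −∇f = (-0.001541 E, +0.001451 N) → northwest.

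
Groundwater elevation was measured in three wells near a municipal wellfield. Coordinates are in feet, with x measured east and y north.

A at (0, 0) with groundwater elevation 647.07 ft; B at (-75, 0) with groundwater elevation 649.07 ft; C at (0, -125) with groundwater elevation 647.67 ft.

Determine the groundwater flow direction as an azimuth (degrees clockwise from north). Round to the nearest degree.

080°

∂h/∂x = (649.07 − 647.07) / (-75 − 0) = -0.02667
∂h/∂y = (647.67 − 647.07) / (-125 − 0) = -0.004800
Flow direction (−∇h) has components (+0.02667 E, +0.004800 N).
Azimuth = atan2(E, N) = atan2(+0.02667, +0.004800) = 79.8° ≈ 080°.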